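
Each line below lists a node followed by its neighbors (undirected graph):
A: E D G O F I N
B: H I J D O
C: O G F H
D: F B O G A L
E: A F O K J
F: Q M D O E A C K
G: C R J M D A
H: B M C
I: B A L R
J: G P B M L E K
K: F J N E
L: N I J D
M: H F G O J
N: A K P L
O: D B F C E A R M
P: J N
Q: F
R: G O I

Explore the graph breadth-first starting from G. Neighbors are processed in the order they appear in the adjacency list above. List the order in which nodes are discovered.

G C R J M D A O F H I P B L E K N Q

Visit G; enqueue C, R, J, M, D, A → queue [C, R, J, M, D, A]
Visit C; enqueue O, F, H → queue [R, J, M, D, A, O, F, H]
Visit R; enqueue I → queue [J, M, D, A, O, F, H, I]
Visit J; enqueue P, B, L, E, K → queue [M, D, A, O, F, H, I, P, B, L, E, K]
Visit M → queue [D, A, O, F, H, I, P, B, L, E, K]
Visit D → queue [A, O, F, H, I, P, B, L, E, K]
Visit A; enqueue N → queue [O, F, H, I, P, B, L, E, K, N]
Visit O → queue [F, H, I, P, B, L, E, K, N]
Visit F; enqueue Q → queue [H, I, P, B, L, E, K, N, Q]
Visit H → queue [I, P, B, L, E, K, N, Q]
Visit I → queue [P, B, L, E, K, N, Q]
Visit P → queue [B, L, E, K, N, Q]
Visit B → queue [L, E, K, N, Q]
Visit L → queue [E, K, N, Q]
Visit E → queue [K, N, Q]
Visit K → queue [N, Q]
Visit N → queue [Q]
Visit Q → queue []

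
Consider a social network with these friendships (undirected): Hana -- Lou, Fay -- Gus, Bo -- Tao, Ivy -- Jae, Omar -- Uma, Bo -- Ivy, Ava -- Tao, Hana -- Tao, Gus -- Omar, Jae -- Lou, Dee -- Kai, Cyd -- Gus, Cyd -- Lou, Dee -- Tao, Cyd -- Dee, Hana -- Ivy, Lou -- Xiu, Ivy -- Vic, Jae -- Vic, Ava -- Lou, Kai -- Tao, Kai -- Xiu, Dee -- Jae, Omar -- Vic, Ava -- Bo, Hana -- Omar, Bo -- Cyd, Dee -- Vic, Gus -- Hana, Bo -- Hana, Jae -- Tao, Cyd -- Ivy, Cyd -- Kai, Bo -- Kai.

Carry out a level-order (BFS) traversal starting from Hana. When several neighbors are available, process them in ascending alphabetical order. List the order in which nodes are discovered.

Visit Hana; enqueue Bo, Gus, Ivy, Lou, Omar, Tao → queue [Bo, Gus, Ivy, Lou, Omar, Tao]
Visit Bo; enqueue Ava, Cyd, Kai → queue [Gus, Ivy, Lou, Omar, Tao, Ava, Cyd, Kai]
Visit Gus; enqueue Fay → queue [Ivy, Lou, Omar, Tao, Ava, Cyd, Kai, Fay]
Visit Ivy; enqueue Jae, Vic → queue [Lou, Omar, Tao, Ava, Cyd, Kai, Fay, Jae, Vic]
Visit Lou; enqueue Xiu → queue [Omar, Tao, Ava, Cyd, Kai, Fay, Jae, Vic, Xiu]
Visit Omar; enqueue Uma → queue [Tao, Ava, Cyd, Kai, Fay, Jae, Vic, Xiu, Uma]
Visit Tao; enqueue Dee → queue [Ava, Cyd, Kai, Fay, Jae, Vic, Xiu, Uma, Dee]
Visit Ava → queue [Cyd, Kai, Fay, Jae, Vic, Xiu, Uma, Dee]
Visit Cyd → queue [Kai, Fay, Jae, Vic, Xiu, Uma, Dee]
Visit Kai → queue [Fay, Jae, Vic, Xiu, Uma, Dee]
Visit Fay → queue [Jae, Vic, Xiu, Uma, Dee]
Visit Jae → queue [Vic, Xiu, Uma, Dee]
Visit Vic → queue [Xiu, Uma, Dee]
Visit Xiu → queue [Uma, Dee]
Visit Uma → queue [Dee]
Visit Dee → queue []

Hana, Bo, Gus, Ivy, Lou, Omar, Tao, Ava, Cyd, Kai, Fay, Jae, Vic, Xiu, Uma, Dee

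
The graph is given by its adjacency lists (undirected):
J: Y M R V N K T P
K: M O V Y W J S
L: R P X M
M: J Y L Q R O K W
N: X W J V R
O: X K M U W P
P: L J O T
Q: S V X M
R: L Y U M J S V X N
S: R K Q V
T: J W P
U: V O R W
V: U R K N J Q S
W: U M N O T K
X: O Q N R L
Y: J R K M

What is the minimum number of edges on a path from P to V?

Level 0: P
Level 1: J, L, O, T
Level 2: K, M, N, R, U, V, W, X, Y
Level 3: Q, S
V first appears at level 2.

2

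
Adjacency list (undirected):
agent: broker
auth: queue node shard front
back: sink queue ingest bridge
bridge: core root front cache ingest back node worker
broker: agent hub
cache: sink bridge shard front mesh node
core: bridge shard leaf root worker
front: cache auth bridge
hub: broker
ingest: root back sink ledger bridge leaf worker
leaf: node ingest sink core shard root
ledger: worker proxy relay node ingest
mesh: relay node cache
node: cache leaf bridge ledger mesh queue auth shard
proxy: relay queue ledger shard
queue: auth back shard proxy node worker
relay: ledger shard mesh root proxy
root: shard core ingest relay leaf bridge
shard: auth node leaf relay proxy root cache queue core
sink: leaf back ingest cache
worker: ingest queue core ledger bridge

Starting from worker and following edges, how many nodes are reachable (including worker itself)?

18

BFS from worker visits: worker, ingest, queue, core, ledger, bridge, root, back, sink, leaf, auth, shard, proxy, node, relay, front, cache, mesh
Reachable nodes: 18 of 21 total.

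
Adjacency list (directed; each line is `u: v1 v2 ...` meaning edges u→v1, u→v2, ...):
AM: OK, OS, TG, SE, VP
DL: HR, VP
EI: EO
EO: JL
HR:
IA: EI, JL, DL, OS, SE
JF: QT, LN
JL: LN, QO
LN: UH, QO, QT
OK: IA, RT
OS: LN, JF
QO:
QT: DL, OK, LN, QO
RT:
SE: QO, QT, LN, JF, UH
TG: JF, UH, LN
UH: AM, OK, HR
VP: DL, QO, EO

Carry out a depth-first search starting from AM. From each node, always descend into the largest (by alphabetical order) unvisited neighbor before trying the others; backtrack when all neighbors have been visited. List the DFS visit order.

Visit AM
AM → VP
VP → QO
VP → EO
EO → JL
JL → LN
LN → UH
UH → OK
OK → RT
OK → IA
IA → SE
SE → QT
QT → DL
DL → HR
SE → JF
IA → OS
IA → EI
AM → TG

AM -> VP -> QO -> EO -> JL -> LN -> UH -> OK -> RT -> IA -> SE -> QT -> DL -> HR -> JF -> OS -> EI -> TG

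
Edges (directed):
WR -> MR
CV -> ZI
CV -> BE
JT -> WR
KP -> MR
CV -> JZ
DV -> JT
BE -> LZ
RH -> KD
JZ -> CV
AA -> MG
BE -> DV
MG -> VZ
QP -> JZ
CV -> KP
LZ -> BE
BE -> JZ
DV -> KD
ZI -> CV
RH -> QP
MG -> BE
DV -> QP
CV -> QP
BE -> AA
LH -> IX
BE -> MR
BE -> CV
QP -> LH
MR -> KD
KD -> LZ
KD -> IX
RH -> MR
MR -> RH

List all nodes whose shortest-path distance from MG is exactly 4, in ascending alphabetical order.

IX, LH, WR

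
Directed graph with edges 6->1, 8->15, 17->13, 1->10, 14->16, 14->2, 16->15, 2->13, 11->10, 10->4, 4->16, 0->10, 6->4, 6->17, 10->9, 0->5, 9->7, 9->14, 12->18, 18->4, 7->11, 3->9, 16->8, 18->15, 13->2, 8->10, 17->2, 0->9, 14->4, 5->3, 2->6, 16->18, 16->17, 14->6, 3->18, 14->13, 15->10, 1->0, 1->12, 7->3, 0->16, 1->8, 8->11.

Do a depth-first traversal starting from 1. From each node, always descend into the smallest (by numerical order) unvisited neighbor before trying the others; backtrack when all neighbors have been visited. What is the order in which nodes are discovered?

Visit 1
1 → 0
0 → 5
5 → 3
3 → 9
9 → 7
7 → 11
11 → 10
10 → 4
4 → 16
16 → 8
8 → 15
16 → 17
17 → 2
2 → 6
2 → 13
16 → 18
9 → 14
1 → 12

1 0 5 3 9 7 11 10 4 16 8 15 17 2 6 13 18 14 12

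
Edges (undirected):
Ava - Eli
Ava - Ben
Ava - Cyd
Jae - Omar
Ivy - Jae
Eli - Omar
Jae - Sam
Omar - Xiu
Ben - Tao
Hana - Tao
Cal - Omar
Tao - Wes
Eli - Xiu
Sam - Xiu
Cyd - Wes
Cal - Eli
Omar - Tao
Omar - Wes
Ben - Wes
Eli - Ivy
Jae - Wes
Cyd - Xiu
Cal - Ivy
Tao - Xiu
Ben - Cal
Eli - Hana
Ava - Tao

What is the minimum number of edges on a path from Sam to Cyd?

Level 0: Sam
Level 1: Jae, Xiu
Level 2: Cyd, Eli, Ivy, Omar, Tao, Wes
Level 3: Ava, Ben, Cal, Hana
Cyd first appears at level 2.

2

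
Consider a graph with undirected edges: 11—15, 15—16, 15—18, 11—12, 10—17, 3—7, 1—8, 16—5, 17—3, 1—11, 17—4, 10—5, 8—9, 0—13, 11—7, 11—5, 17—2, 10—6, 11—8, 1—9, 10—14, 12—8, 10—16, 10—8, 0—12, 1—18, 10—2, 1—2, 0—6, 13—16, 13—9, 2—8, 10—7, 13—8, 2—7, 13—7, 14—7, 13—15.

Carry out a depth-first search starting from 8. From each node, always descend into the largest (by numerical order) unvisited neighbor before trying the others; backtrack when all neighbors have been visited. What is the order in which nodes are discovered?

8 -> 13 -> 16 -> 15 -> 18 -> 1 -> 11 -> 12 -> 0 -> 6 -> 10 -> 17 -> 4 -> 3 -> 7 -> 14 -> 2 -> 5 -> 9

Visit 8
8 → 13
13 → 16
16 → 15
15 → 18
18 → 1
1 → 11
11 → 12
12 → 0
0 → 6
6 → 10
10 → 17
17 → 4
17 → 3
3 → 7
7 → 14
7 → 2
10 → 5
1 → 9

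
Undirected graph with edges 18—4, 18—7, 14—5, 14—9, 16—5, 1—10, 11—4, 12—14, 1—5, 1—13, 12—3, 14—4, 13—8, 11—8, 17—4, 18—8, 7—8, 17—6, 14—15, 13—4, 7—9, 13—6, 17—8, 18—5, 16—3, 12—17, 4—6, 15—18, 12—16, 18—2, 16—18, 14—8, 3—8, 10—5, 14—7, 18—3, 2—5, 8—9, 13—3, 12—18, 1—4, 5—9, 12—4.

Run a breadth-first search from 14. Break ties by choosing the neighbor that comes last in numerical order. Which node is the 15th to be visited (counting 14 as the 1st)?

10

Visit 14; enqueue 15, 12, 9, 8, 7, 5, 4 → queue [15, 12, 9, 8, 7, 5, 4]
Visit 15; enqueue 18 → queue [12, 9, 8, 7, 5, 4, 18]
Visit 12; enqueue 17, 16, 3 → queue [9, 8, 7, 5, 4, 18, 17, 16, 3]
Visit 9 → queue [8, 7, 5, 4, 18, 17, 16, 3]
Visit 8; enqueue 13, 11 → queue [7, 5, 4, 18, 17, 16, 3, 13, 11]
Visit 7 → queue [5, 4, 18, 17, 16, 3, 13, 11]
Visit 5; enqueue 10, 2, 1 → queue [4, 18, 17, 16, 3, 13, 11, 10, 2, 1]
Visit 4; enqueue 6 → queue [18, 17, 16, 3, 13, 11, 10, 2, 1, 6]
Visit 18 → queue [17, 16, 3, 13, 11, 10, 2, 1, 6]
Visit 17 → queue [16, 3, 13, 11, 10, 2, 1, 6]
Visit 16 → queue [3, 13, 11, 10, 2, 1, 6]
Visit 3 → queue [13, 11, 10, 2, 1, 6]
Visit 13 → queue [11, 10, 2, 1, 6]
Visit 11 → queue [10, 2, 1, 6]
Visit 10 → queue [2, 1, 6]
Visit 2 → queue [1, 6]
Visit 1 → queue [6]
Visit 6 → queue []

Visit order: 14, 15, 12, 9, 8, 7, 5, 4, 18, 17, 16, 3, 13, 11, 10, 2, 1, 6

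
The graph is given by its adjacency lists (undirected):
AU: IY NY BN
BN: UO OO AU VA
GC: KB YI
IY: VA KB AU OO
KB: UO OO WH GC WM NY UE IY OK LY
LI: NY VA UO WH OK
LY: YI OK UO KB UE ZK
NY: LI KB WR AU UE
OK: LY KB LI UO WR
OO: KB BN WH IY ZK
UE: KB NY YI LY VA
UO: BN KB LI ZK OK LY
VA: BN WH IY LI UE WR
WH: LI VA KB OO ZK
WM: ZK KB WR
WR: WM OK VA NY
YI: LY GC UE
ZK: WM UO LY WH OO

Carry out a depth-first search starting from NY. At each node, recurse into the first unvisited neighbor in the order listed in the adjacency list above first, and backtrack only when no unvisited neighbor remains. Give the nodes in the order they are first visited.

NY -> LI -> VA -> BN -> UO -> KB -> OO -> WH -> ZK -> WM -> WR -> OK -> LY -> YI -> GC -> UE -> IY -> AU

Visit NY
NY → LI
LI → VA
VA → BN
BN → UO
UO → KB
KB → OO
OO → WH
WH → ZK
ZK → WM
WM → WR
WR → OK
OK → LY
LY → YI
YI → GC
YI → UE
OO → IY
IY → AU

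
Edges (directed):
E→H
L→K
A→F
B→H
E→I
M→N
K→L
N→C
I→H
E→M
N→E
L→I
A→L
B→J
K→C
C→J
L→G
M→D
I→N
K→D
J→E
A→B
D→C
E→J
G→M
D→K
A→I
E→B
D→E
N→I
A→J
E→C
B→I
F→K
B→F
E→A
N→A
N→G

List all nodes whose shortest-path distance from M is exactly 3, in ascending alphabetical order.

Level 0: M
Level 1: D, N
Level 2: A, C, E, G, I, K
Level 3: B, F, H, J, L

B, F, H, J, L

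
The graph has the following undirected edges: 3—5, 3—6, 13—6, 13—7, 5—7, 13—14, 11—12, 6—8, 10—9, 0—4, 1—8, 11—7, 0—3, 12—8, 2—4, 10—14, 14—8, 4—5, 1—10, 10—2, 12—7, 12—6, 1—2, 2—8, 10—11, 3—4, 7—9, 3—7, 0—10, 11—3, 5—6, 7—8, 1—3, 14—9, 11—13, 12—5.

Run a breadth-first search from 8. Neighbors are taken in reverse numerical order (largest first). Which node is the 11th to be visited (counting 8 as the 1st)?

Visit 8; enqueue 14, 12, 7, 6, 2, 1 → queue [14, 12, 7, 6, 2, 1]
Visit 14; enqueue 13, 10, 9 → queue [12, 7, 6, 2, 1, 13, 10, 9]
Visit 12; enqueue 11, 5 → queue [7, 6, 2, 1, 13, 10, 9, 11, 5]
Visit 7; enqueue 3 → queue [6, 2, 1, 13, 10, 9, 11, 5, 3]
Visit 6 → queue [2, 1, 13, 10, 9, 11, 5, 3]
Visit 2; enqueue 4 → queue [1, 13, 10, 9, 11, 5, 3, 4]
Visit 1 → queue [13, 10, 9, 11, 5, 3, 4]
Visit 13 → queue [10, 9, 11, 5, 3, 4]
Visit 10; enqueue 0 → queue [9, 11, 5, 3, 4, 0]
Visit 9 → queue [11, 5, 3, 4, 0]
Visit 11 → queue [5, 3, 4, 0]
Visit 5 → queue [3, 4, 0]
Visit 3 → queue [4, 0]
Visit 4 → queue [0]
Visit 0 → queue []

Visit order: 8, 14, 12, 7, 6, 2, 1, 13, 10, 9, 11, 5, 3, 4, 0

11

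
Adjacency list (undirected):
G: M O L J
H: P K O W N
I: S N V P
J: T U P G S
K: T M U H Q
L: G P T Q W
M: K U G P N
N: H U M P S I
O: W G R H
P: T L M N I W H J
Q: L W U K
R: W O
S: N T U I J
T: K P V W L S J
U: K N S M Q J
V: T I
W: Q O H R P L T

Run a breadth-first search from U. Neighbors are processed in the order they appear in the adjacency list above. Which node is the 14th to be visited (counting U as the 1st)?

W

Visit U; enqueue K, N, S, M, Q, J → queue [K, N, S, M, Q, J]
Visit K; enqueue T, H → queue [N, S, M, Q, J, T, H]
Visit N; enqueue P, I → queue [S, M, Q, J, T, H, P, I]
Visit S → queue [M, Q, J, T, H, P, I]
Visit M; enqueue G → queue [Q, J, T, H, P, I, G]
Visit Q; enqueue L, W → queue [J, T, H, P, I, G, L, W]
Visit J → queue [T, H, P, I, G, L, W]
Visit T; enqueue V → queue [H, P, I, G, L, W, V]
Visit H; enqueue O → queue [P, I, G, L, W, V, O]
Visit P → queue [I, G, L, W, V, O]
Visit I → queue [G, L, W, V, O]
Visit G → queue [L, W, V, O]
Visit L → queue [W, V, O]
Visit W; enqueue R → queue [V, O, R]
Visit V → queue [O, R]
Visit O → queue [R]
Visit R → queue []

Visit order: U, K, N, S, M, Q, J, T, H, P, I, G, L, W, V, O, R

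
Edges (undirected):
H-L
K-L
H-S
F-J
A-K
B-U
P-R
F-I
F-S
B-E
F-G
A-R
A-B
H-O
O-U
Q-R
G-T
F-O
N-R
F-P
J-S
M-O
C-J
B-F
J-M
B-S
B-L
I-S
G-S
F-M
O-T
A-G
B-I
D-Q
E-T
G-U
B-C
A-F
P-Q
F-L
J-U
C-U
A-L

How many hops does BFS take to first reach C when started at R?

Level 0: R
Level 1: A, N, P, Q
Level 2: B, D, F, G, K, L
Level 3: C, E, H, I, J, M, O, S, T, U
C first appears at level 3.

3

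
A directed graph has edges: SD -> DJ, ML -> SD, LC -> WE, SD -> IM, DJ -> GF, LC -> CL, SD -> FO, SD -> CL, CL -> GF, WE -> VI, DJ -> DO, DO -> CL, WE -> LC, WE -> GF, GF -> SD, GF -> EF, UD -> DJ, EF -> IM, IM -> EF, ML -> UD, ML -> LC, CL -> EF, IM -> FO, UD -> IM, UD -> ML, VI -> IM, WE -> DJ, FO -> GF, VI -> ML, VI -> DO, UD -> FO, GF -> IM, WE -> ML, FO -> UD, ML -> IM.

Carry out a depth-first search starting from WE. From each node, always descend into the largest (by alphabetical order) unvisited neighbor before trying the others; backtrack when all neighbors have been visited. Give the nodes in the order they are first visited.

Visit WE
WE → VI
VI → ML
ML → UD
UD → IM
IM → FO
FO → GF
GF → SD
SD → DJ
DJ → DO
DO → CL
CL → EF
ML → LC

WE, VI, ML, UD, IM, FO, GF, SD, DJ, DO, CL, EF, LC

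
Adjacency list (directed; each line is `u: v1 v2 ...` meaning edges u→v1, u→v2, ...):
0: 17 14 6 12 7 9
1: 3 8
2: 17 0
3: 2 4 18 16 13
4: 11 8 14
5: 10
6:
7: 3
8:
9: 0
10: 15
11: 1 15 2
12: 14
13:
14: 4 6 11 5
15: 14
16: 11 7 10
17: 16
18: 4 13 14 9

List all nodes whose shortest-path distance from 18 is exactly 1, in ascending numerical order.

Level 0: 18
Level 1: 4, 9, 13, 14
Level 2: 0, 5, 6, 8, 11
Level 3: 1, 2, 7, 10, 12, 15, 17
Level 4: 3, 16

4, 9, 13, 14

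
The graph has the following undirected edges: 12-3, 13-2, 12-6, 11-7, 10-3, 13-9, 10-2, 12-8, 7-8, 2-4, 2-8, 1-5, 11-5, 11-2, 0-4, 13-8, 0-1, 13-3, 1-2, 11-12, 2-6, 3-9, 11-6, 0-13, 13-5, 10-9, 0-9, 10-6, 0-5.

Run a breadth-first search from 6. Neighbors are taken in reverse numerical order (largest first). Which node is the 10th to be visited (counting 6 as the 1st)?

Visit 6; enqueue 12, 11, 10, 2 → queue [12, 11, 10, 2]
Visit 12; enqueue 8, 3 → queue [11, 10, 2, 8, 3]
Visit 11; enqueue 7, 5 → queue [10, 2, 8, 3, 7, 5]
Visit 10; enqueue 9 → queue [2, 8, 3, 7, 5, 9]
Visit 2; enqueue 13, 4, 1 → queue [8, 3, 7, 5, 9, 13, 4, 1]
Visit 8 → queue [3, 7, 5, 9, 13, 4, 1]
Visit 3 → queue [7, 5, 9, 13, 4, 1]
Visit 7 → queue [5, 9, 13, 4, 1]
Visit 5; enqueue 0 → queue [9, 13, 4, 1, 0]
Visit 9 → queue [13, 4, 1, 0]
Visit 13 → queue [4, 1, 0]
Visit 4 → queue [1, 0]
Visit 1 → queue [0]
Visit 0 → queue []

Visit order: 6, 12, 11, 10, 2, 8, 3, 7, 5, 9, 13, 4, 1, 0

9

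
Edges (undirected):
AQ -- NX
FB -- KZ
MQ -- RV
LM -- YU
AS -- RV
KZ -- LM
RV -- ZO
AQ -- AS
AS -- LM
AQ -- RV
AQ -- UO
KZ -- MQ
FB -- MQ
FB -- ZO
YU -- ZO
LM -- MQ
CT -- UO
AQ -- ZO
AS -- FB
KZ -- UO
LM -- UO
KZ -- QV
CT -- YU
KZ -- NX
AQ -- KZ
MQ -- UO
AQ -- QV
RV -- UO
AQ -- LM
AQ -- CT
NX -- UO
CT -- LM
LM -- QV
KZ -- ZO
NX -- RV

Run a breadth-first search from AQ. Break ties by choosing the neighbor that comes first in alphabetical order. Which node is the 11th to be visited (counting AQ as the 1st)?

FB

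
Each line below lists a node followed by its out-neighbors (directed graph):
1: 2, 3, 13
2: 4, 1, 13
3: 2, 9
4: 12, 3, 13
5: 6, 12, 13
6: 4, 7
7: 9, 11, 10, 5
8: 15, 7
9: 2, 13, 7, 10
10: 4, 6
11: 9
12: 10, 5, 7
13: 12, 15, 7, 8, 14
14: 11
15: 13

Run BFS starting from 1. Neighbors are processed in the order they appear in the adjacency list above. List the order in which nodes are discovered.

Visit 1; enqueue 2, 3, 13 → queue [2, 3, 13]
Visit 2; enqueue 4 → queue [3, 13, 4]
Visit 3; enqueue 9 → queue [13, 4, 9]
Visit 13; enqueue 12, 15, 7, 8, 14 → queue [4, 9, 12, 15, 7, 8, 14]
Visit 4 → queue [9, 12, 15, 7, 8, 14]
Visit 9; enqueue 10 → queue [12, 15, 7, 8, 14, 10]
Visit 12; enqueue 5 → queue [15, 7, 8, 14, 10, 5]
Visit 15 → queue [7, 8, 14, 10, 5]
Visit 7; enqueue 11 → queue [8, 14, 10, 5, 11]
Visit 8 → queue [14, 10, 5, 11]
Visit 14 → queue [10, 5, 11]
Visit 10; enqueue 6 → queue [5, 11, 6]
Visit 5 → queue [11, 6]
Visit 11 → queue [6]
Visit 6 → queue []

1, 2, 3, 13, 4, 9, 12, 15, 7, 8, 14, 10, 5, 11, 6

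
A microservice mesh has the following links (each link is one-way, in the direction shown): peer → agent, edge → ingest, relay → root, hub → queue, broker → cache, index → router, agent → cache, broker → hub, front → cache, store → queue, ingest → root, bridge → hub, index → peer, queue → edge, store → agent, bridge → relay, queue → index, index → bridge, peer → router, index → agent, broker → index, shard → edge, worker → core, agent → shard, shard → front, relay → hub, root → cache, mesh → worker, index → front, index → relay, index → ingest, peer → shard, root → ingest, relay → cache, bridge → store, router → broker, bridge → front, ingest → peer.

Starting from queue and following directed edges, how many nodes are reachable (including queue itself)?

BFS from queue visits: queue, edge, index, ingest, agent, bridge, front, peer, relay, router, root, cache, shard, hub, store, broker
Reachable nodes: 16 of 19 total.

16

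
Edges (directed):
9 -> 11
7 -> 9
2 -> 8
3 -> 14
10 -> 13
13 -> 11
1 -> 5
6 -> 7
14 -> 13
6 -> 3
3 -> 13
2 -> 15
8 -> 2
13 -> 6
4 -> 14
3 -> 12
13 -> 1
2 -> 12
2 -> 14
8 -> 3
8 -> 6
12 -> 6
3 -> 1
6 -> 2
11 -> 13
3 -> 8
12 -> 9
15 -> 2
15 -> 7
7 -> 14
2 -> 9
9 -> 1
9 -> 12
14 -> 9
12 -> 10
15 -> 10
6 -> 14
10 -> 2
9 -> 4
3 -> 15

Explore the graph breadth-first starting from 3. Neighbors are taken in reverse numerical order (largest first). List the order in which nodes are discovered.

3, 15, 14, 13, 12, 8, 1, 10, 7, 2, 9, 11, 6, 5, 4

Visit 3; enqueue 15, 14, 13, 12, 8, 1 → queue [15, 14, 13, 12, 8, 1]
Visit 15; enqueue 10, 7, 2 → queue [14, 13, 12, 8, 1, 10, 7, 2]
Visit 14; enqueue 9 → queue [13, 12, 8, 1, 10, 7, 2, 9]
Visit 13; enqueue 11, 6 → queue [12, 8, 1, 10, 7, 2, 9, 11, 6]
Visit 12 → queue [8, 1, 10, 7, 2, 9, 11, 6]
Visit 8 → queue [1, 10, 7, 2, 9, 11, 6]
Visit 1; enqueue 5 → queue [10, 7, 2, 9, 11, 6, 5]
Visit 10 → queue [7, 2, 9, 11, 6, 5]
Visit 7 → queue [2, 9, 11, 6, 5]
Visit 2 → queue [9, 11, 6, 5]
Visit 9; enqueue 4 → queue [11, 6, 5, 4]
Visit 11 → queue [6, 5, 4]
Visit 6 → queue [5, 4]
Visit 5 → queue [4]
Visit 4 → queue []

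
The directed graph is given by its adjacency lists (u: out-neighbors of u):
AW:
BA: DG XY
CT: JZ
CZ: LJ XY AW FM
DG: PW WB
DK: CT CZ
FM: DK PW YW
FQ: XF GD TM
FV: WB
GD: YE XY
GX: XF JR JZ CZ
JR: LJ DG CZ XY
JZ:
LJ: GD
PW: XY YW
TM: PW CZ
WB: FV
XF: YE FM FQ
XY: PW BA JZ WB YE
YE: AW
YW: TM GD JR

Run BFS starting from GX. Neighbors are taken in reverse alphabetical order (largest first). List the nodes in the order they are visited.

GX, XF, JZ, JR, CZ, YE, FQ, FM, XY, LJ, DG, AW, TM, GD, YW, PW, DK, WB, BA, CT, FV

Visit GX; enqueue XF, JZ, JR, CZ → queue [XF, JZ, JR, CZ]
Visit XF; enqueue YE, FQ, FM → queue [JZ, JR, CZ, YE, FQ, FM]
Visit JZ → queue [JR, CZ, YE, FQ, FM]
Visit JR; enqueue XY, LJ, DG → queue [CZ, YE, FQ, FM, XY, LJ, DG]
Visit CZ; enqueue AW → queue [YE, FQ, FM, XY, LJ, DG, AW]
Visit YE → queue [FQ, FM, XY, LJ, DG, AW]
Visit FQ; enqueue TM, GD → queue [FM, XY, LJ, DG, AW, TM, GD]
Visit FM; enqueue YW, PW, DK → queue [XY, LJ, DG, AW, TM, GD, YW, PW, DK]
Visit XY; enqueue WB, BA → queue [LJ, DG, AW, TM, GD, YW, PW, DK, WB, BA]
Visit LJ → queue [DG, AW, TM, GD, YW, PW, DK, WB, BA]
Visit DG → queue [AW, TM, GD, YW, PW, DK, WB, BA]
Visit AW → queue [TM, GD, YW, PW, DK, WB, BA]
Visit TM → queue [GD, YW, PW, DK, WB, BA]
Visit GD → queue [YW, PW, DK, WB, BA]
Visit YW → queue [PW, DK, WB, BA]
Visit PW → queue [DK, WB, BA]
Visit DK; enqueue CT → queue [WB, BA, CT]
Visit WB; enqueue FV → queue [BA, CT, FV]
Visit BA → queue [CT, FV]
Visit CT → queue [FV]
Visit FV → queue []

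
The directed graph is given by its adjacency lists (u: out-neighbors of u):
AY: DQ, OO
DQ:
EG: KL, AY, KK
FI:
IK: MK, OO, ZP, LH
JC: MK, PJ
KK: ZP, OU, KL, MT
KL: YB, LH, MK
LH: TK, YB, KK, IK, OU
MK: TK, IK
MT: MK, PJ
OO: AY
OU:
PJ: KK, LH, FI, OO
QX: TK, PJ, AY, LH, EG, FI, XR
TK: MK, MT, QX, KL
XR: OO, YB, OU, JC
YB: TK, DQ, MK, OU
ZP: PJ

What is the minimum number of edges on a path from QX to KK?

2

Level 0: QX
Level 1: AY, EG, FI, LH, PJ, TK, XR
Level 2: DQ, IK, JC, KK, KL, MK, MT, OO, OU, YB
Level 3: ZP
KK first appears at level 2.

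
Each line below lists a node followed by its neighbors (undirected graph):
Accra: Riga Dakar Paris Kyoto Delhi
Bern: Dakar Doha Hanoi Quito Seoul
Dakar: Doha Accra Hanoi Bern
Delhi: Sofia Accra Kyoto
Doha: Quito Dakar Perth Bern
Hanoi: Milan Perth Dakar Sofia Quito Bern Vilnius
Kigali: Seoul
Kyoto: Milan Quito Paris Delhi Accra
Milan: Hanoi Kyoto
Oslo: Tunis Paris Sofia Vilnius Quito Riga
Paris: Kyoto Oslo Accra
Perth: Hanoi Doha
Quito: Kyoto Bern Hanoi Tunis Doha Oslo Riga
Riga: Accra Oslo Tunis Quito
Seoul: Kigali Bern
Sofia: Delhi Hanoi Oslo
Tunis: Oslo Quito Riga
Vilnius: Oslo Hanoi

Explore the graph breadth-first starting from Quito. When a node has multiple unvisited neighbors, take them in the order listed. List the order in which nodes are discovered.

Quito, Kyoto, Bern, Hanoi, Tunis, Doha, Oslo, Riga, Milan, Paris, Delhi, Accra, Dakar, Seoul, Perth, Sofia, Vilnius, Kigali

Visit Quito; enqueue Kyoto, Bern, Hanoi, Tunis, Doha, Oslo, Riga → queue [Kyoto, Bern, Hanoi, Tunis, Doha, Oslo, Riga]
Visit Kyoto; enqueue Milan, Paris, Delhi, Accra → queue [Bern, Hanoi, Tunis, Doha, Oslo, Riga, Milan, Paris, Delhi, Accra]
Visit Bern; enqueue Dakar, Seoul → queue [Hanoi, Tunis, Doha, Oslo, Riga, Milan, Paris, Delhi, Accra, Dakar, Seoul]
Visit Hanoi; enqueue Perth, Sofia, Vilnius → queue [Tunis, Doha, Oslo, Riga, Milan, Paris, Delhi, Accra, Dakar, Seoul, Perth, Sofia, Vilnius]
Visit Tunis → queue [Doha, Oslo, Riga, Milan, Paris, Delhi, Accra, Dakar, Seoul, Perth, Sofia, Vilnius]
Visit Doha → queue [Oslo, Riga, Milan, Paris, Delhi, Accra, Dakar, Seoul, Perth, Sofia, Vilnius]
Visit Oslo → queue [Riga, Milan, Paris, Delhi, Accra, Dakar, Seoul, Perth, Sofia, Vilnius]
Visit Riga → queue [Milan, Paris, Delhi, Accra, Dakar, Seoul, Perth, Sofia, Vilnius]
Visit Milan → queue [Paris, Delhi, Accra, Dakar, Seoul, Perth, Sofia, Vilnius]
Visit Paris → queue [Delhi, Accra, Dakar, Seoul, Perth, Sofia, Vilnius]
Visit Delhi → queue [Accra, Dakar, Seoul, Perth, Sofia, Vilnius]
Visit Accra → queue [Dakar, Seoul, Perth, Sofia, Vilnius]
Visit Dakar → queue [Seoul, Perth, Sofia, Vilnius]
Visit Seoul; enqueue Kigali → queue [Perth, Sofia, Vilnius, Kigali]
Visit Perth → queue [Sofia, Vilnius, Kigali]
Visit Sofia → queue [Vilnius, Kigali]
Visit Vilnius → queue [Kigali]
Visit Kigali → queue []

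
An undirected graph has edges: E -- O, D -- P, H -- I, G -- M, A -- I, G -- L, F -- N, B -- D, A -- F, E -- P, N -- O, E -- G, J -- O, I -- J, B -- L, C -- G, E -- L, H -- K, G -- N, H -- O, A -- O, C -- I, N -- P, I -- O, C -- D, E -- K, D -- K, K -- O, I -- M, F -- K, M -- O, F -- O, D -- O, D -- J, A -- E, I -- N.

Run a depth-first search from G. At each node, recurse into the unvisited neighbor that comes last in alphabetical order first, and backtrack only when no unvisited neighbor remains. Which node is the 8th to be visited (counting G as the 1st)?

Visit G
G → N
N → P
P → E
E → O
O → M
M → I
I → J
J → D
D → K
K → H
K → F
F → A
D → C
D → B
B → L

Visit order: G, N, P, E, O, M, I, J, D, K, H, F, A, C, B, L

J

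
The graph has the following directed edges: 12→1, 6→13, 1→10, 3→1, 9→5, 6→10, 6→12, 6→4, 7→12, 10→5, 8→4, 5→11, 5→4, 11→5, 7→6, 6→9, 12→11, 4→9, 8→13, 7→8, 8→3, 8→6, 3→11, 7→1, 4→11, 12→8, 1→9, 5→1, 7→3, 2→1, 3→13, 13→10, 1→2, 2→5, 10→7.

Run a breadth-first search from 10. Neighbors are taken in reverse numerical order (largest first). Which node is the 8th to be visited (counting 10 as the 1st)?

1

Visit 10; enqueue 7, 5 → queue [7, 5]
Visit 7; enqueue 12, 8, 6, 3, 1 → queue [5, 12, 8, 6, 3, 1]
Visit 5; enqueue 11, 4 → queue [12, 8, 6, 3, 1, 11, 4]
Visit 12 → queue [8, 6, 3, 1, 11, 4]
Visit 8; enqueue 13 → queue [6, 3, 1, 11, 4, 13]
Visit 6; enqueue 9 → queue [3, 1, 11, 4, 13, 9]
Visit 3 → queue [1, 11, 4, 13, 9]
Visit 1; enqueue 2 → queue [11, 4, 13, 9, 2]
Visit 11 → queue [4, 13, 9, 2]
Visit 4 → queue [13, 9, 2]
Visit 13 → queue [9, 2]
Visit 9 → queue [2]
Visit 2 → queue []

Visit order: 10, 7, 5, 12, 8, 6, 3, 1, 11, 4, 13, 9, 2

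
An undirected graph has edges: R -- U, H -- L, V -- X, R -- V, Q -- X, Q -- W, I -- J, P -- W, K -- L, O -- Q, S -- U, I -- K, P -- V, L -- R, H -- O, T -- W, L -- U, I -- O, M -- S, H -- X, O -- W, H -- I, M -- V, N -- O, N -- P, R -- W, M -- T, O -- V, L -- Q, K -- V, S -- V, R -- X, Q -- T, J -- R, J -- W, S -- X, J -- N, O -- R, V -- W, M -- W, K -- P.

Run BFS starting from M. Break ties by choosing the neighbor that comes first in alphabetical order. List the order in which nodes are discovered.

M, S, T, V, W, U, X, Q, K, O, P, R, J, L, H, I, N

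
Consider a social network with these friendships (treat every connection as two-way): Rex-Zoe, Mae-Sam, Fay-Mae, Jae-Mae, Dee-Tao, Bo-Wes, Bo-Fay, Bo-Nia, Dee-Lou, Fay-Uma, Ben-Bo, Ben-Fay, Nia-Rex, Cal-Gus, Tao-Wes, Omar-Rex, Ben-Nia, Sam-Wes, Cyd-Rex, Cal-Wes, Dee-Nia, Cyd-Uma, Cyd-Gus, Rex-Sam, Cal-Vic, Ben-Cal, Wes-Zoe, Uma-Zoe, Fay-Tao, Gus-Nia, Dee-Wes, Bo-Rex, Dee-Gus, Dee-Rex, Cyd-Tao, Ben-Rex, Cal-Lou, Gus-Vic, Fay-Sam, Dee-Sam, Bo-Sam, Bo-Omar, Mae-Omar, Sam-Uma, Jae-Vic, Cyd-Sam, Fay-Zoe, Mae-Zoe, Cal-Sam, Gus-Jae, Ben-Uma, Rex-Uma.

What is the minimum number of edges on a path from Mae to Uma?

Level 0: Mae
Level 1: Fay, Jae, Omar, Sam, Zoe
Level 2: Ben, Bo, Cal, Cyd, Dee, Gus, Rex, Tao, Uma, Vic, Wes
Level 3: Lou, Nia
Uma first appears at level 2.

2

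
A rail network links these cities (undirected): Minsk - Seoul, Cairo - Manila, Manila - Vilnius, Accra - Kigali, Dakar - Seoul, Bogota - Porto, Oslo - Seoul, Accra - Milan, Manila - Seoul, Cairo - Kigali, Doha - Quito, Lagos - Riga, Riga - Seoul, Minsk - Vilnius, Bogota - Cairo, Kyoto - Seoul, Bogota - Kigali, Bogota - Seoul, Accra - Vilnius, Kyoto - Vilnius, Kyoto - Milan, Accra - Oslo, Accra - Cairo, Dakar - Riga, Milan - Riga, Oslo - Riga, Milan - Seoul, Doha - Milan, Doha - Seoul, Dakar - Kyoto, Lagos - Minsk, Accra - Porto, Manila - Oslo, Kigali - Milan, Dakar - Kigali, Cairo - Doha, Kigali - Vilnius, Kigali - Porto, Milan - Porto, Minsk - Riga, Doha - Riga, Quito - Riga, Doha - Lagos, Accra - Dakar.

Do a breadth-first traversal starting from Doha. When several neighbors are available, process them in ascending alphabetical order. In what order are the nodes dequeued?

Doha, Cairo, Lagos, Milan, Quito, Riga, Seoul, Accra, Bogota, Kigali, Manila, Minsk, Kyoto, Porto, Dakar, Oslo, Vilnius

Visit Doha; enqueue Cairo, Lagos, Milan, Quito, Riga, Seoul → queue [Cairo, Lagos, Milan, Quito, Riga, Seoul]
Visit Cairo; enqueue Accra, Bogota, Kigali, Manila → queue [Lagos, Milan, Quito, Riga, Seoul, Accra, Bogota, Kigali, Manila]
Visit Lagos; enqueue Minsk → queue [Milan, Quito, Riga, Seoul, Accra, Bogota, Kigali, Manila, Minsk]
Visit Milan; enqueue Kyoto, Porto → queue [Quito, Riga, Seoul, Accra, Bogota, Kigali, Manila, Minsk, Kyoto, Porto]
Visit Quito → queue [Riga, Seoul, Accra, Bogota, Kigali, Manila, Minsk, Kyoto, Porto]
Visit Riga; enqueue Dakar, Oslo → queue [Seoul, Accra, Bogota, Kigali, Manila, Minsk, Kyoto, Porto, Dakar, Oslo]
Visit Seoul → queue [Accra, Bogota, Kigali, Manila, Minsk, Kyoto, Porto, Dakar, Oslo]
Visit Accra; enqueue Vilnius → queue [Bogota, Kigali, Manila, Minsk, Kyoto, Porto, Dakar, Oslo, Vilnius]
Visit Bogota → queue [Kigali, Manila, Minsk, Kyoto, Porto, Dakar, Oslo, Vilnius]
Visit Kigali → queue [Manila, Minsk, Kyoto, Porto, Dakar, Oslo, Vilnius]
Visit Manila → queue [Minsk, Kyoto, Porto, Dakar, Oslo, Vilnius]
Visit Minsk → queue [Kyoto, Porto, Dakar, Oslo, Vilnius]
Visit Kyoto → queue [Porto, Dakar, Oslo, Vilnius]
Visit Porto → queue [Dakar, Oslo, Vilnius]
Visit Dakar → queue [Oslo, Vilnius]
Visit Oslo → queue [Vilnius]
Visit Vilnius → queue []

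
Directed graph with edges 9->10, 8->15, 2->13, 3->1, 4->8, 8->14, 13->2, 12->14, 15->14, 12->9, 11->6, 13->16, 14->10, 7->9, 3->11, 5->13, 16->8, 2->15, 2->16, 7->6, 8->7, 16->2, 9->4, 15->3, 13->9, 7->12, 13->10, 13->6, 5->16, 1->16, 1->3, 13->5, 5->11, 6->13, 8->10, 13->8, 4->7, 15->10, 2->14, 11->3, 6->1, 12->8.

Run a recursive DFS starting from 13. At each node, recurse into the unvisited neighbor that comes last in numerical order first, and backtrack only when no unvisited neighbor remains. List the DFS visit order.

Visit 13
13 → 16
16 → 8
8 → 15
15 → 14
14 → 10
15 → 3
3 → 11
11 → 6
6 → 1
8 → 7
7 → 12
12 → 9
9 → 4
16 → 2
13 → 5

13, 16, 8, 15, 14, 10, 3, 11, 6, 1, 7, 12, 9, 4, 2, 5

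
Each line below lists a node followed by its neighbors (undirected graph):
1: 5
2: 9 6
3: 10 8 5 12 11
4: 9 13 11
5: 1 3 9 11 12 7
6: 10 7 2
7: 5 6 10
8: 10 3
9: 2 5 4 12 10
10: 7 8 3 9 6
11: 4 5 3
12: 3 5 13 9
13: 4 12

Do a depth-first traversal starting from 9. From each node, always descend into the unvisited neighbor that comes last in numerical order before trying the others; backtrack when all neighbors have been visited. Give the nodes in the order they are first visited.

9 12 13 4 11 5 7 10 8 3 6 2 1

Visit 9
9 → 12
12 → 13
13 → 4
4 → 11
11 → 5
5 → 7
7 → 10
10 → 8
8 → 3
10 → 6
6 → 2
5 → 1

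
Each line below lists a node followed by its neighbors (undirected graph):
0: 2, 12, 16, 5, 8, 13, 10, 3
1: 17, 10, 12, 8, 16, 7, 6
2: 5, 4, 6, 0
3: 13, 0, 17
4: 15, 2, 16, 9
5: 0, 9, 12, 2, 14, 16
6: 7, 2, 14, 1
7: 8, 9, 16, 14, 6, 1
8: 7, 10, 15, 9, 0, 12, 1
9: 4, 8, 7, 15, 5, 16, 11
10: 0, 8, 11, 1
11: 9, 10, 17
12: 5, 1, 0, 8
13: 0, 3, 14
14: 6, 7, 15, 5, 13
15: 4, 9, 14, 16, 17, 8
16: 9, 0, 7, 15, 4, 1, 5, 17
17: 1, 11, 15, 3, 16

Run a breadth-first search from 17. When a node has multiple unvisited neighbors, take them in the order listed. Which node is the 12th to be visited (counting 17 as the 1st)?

9

Visit 17; enqueue 1, 11, 15, 3, 16 → queue [1, 11, 15, 3, 16]
Visit 1; enqueue 10, 12, 8, 7, 6 → queue [11, 15, 3, 16, 10, 12, 8, 7, 6]
Visit 11; enqueue 9 → queue [15, 3, 16, 10, 12, 8, 7, 6, 9]
Visit 15; enqueue 4, 14 → queue [3, 16, 10, 12, 8, 7, 6, 9, 4, 14]
Visit 3; enqueue 13, 0 → queue [16, 10, 12, 8, 7, 6, 9, 4, 14, 13, 0]
Visit 16; enqueue 5 → queue [10, 12, 8, 7, 6, 9, 4, 14, 13, 0, 5]
Visit 10 → queue [12, 8, 7, 6, 9, 4, 14, 13, 0, 5]
Visit 12 → queue [8, 7, 6, 9, 4, 14, 13, 0, 5]
Visit 8 → queue [7, 6, 9, 4, 14, 13, 0, 5]
Visit 7 → queue [6, 9, 4, 14, 13, 0, 5]
Visit 6; enqueue 2 → queue [9, 4, 14, 13, 0, 5, 2]
Visit 9 → queue [4, 14, 13, 0, 5, 2]
Visit 4 → queue [14, 13, 0, 5, 2]
Visit 14 → queue [13, 0, 5, 2]
Visit 13 → queue [0, 5, 2]
Visit 0 → queue [5, 2]
Visit 5 → queue [2]
Visit 2 → queue []

Visit order: 17, 1, 11, 15, 3, 16, 10, 12, 8, 7, 6, 9, 4, 14, 13, 0, 5, 2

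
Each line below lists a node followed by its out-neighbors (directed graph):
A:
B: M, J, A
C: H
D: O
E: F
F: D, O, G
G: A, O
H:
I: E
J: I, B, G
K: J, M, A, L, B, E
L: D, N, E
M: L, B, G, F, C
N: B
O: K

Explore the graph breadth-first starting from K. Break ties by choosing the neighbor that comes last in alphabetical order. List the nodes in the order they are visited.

Visit K; enqueue M, L, J, E, B, A → queue [M, L, J, E, B, A]
Visit M; enqueue G, F, C → queue [L, J, E, B, A, G, F, C]
Visit L; enqueue N, D → queue [J, E, B, A, G, F, C, N, D]
Visit J; enqueue I → queue [E, B, A, G, F, C, N, D, I]
Visit E → queue [B, A, G, F, C, N, D, I]
Visit B → queue [A, G, F, C, N, D, I]
Visit A → queue [G, F, C, N, D, I]
Visit G; enqueue O → queue [F, C, N, D, I, O]
Visit F → queue [C, N, D, I, O]
Visit C; enqueue H → queue [N, D, I, O, H]
Visit N → queue [D, I, O, H]
Visit D → queue [I, O, H]
Visit I → queue [O, H]
Visit O → queue [H]
Visit H → queue []

K, M, L, J, E, B, A, G, F, C, N, D, I, O, H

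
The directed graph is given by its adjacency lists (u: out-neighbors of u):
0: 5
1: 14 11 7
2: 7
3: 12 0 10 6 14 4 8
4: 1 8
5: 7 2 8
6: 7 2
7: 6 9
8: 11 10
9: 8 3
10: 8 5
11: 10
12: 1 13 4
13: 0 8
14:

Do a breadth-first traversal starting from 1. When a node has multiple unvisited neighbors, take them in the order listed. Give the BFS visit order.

Visit 1; enqueue 14, 11, 7 → queue [14, 11, 7]
Visit 14 → queue [11, 7]
Visit 11; enqueue 10 → queue [7, 10]
Visit 7; enqueue 6, 9 → queue [10, 6, 9]
Visit 10; enqueue 8, 5 → queue [6, 9, 8, 5]
Visit 6; enqueue 2 → queue [9, 8, 5, 2]
Visit 9; enqueue 3 → queue [8, 5, 2, 3]
Visit 8 → queue [5, 2, 3]
Visit 5 → queue [2, 3]
Visit 2 → queue [3]
Visit 3; enqueue 12, 0, 4 → queue [12, 0, 4]
Visit 12; enqueue 13 → queue [0, 4, 13]
Visit 0 → queue [4, 13]
Visit 4 → queue [13]
Visit 13 → queue []

1 → 14 → 11 → 7 → 10 → 6 → 9 → 8 → 5 → 2 → 3 → 12 → 0 → 4 → 13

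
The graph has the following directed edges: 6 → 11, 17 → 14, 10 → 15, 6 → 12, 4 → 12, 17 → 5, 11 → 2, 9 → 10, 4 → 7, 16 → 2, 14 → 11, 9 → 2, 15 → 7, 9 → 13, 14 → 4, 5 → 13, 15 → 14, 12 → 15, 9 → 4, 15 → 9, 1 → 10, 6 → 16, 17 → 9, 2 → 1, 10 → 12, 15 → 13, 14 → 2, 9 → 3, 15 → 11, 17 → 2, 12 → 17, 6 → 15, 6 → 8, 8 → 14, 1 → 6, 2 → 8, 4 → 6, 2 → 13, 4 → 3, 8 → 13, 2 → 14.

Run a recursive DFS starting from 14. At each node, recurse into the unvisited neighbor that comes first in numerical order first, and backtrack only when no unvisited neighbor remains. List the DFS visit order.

14, 2, 1, 6, 8, 13, 11, 12, 15, 7, 9, 3, 4, 10, 17, 5, 16

Visit 14
14 → 2
2 → 1
1 → 6
6 → 8
8 → 13
6 → 11
6 → 12
12 → 15
15 → 7
15 → 9
9 → 3
9 → 4
9 → 10
12 → 17
17 → 5
6 → 16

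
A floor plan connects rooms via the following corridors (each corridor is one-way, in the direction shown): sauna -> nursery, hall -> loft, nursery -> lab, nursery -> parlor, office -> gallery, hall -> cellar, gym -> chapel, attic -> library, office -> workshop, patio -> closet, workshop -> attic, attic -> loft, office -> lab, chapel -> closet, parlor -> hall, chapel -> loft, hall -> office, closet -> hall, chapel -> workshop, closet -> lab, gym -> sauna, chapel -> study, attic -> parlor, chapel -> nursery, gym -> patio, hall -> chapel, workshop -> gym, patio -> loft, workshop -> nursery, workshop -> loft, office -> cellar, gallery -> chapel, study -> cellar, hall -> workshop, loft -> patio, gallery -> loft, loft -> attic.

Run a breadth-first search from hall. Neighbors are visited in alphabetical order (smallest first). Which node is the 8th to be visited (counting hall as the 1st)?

nursery

Visit hall; enqueue cellar, chapel, loft, office, workshop → queue [cellar, chapel, loft, office, workshop]
Visit cellar → queue [chapel, loft, office, workshop]
Visit chapel; enqueue closet, nursery, study → queue [loft, office, workshop, closet, nursery, study]
Visit loft; enqueue attic, patio → queue [office, workshop, closet, nursery, study, attic, patio]
Visit office; enqueue gallery, lab → queue [workshop, closet, nursery, study, attic, patio, gallery, lab]
Visit workshop; enqueue gym → queue [closet, nursery, study, attic, patio, gallery, lab, gym]
Visit closet → queue [nursery, study, attic, patio, gallery, lab, gym]
Visit nursery; enqueue parlor → queue [study, attic, patio, gallery, lab, gym, parlor]
Visit study → queue [attic, patio, gallery, lab, gym, parlor]
Visit attic; enqueue library → queue [patio, gallery, lab, gym, parlor, library]
Visit patio → queue [gallery, lab, gym, parlor, library]
Visit gallery → queue [lab, gym, parlor, library]
Visit lab → queue [gym, parlor, library]
Visit gym; enqueue sauna → queue [parlor, library, sauna]
Visit parlor → queue [library, sauna]
Visit library → queue [sauna]
Visit sauna → queue []

Visit order: hall, cellar, chapel, loft, office, workshop, closet, nursery, study, attic, patio, gallery, lab, gym, parlor, library, sauna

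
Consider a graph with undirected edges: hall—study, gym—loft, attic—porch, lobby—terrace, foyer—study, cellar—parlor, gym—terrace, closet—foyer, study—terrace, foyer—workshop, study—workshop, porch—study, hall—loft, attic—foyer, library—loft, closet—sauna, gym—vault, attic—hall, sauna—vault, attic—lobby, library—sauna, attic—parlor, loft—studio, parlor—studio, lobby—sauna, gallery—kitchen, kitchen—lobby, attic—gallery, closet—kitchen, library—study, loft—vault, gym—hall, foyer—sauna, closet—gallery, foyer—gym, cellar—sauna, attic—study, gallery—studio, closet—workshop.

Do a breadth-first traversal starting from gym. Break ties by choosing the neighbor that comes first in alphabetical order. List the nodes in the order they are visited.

Visit gym; enqueue foyer, hall, loft, terrace, vault → queue [foyer, hall, loft, terrace, vault]
Visit foyer; enqueue attic, closet, sauna, study, workshop → queue [hall, loft, terrace, vault, attic, closet, sauna, study, workshop]
Visit hall → queue [loft, terrace, vault, attic, closet, sauna, study, workshop]
Visit loft; enqueue library, studio → queue [terrace, vault, attic, closet, sauna, study, workshop, library, studio]
Visit terrace; enqueue lobby → queue [vault, attic, closet, sauna, study, workshop, library, studio, lobby]
Visit vault → queue [attic, closet, sauna, study, workshop, library, studio, lobby]
Visit attic; enqueue gallery, parlor, porch → queue [closet, sauna, study, workshop, library, studio, lobby, gallery, parlor, porch]
Visit closet; enqueue kitchen → queue [sauna, study, workshop, library, studio, lobby, gallery, parlor, porch, kitchen]
Visit sauna; enqueue cellar → queue [study, workshop, library, studio, lobby, gallery, parlor, porch, kitchen, cellar]
Visit study → queue [workshop, library, studio, lobby, gallery, parlor, porch, kitchen, cellar]
Visit workshop → queue [library, studio, lobby, gallery, parlor, porch, kitchen, cellar]
Visit library → queue [studio, lobby, gallery, parlor, porch, kitchen, cellar]
Visit studio → queue [lobby, gallery, parlor, porch, kitchen, cellar]
Visit lobby → queue [gallery, parlor, porch, kitchen, cellar]
Visit gallery → queue [parlor, porch, kitchen, cellar]
Visit parlor → queue [porch, kitchen, cellar]
Visit porch → queue [kitchen, cellar]
Visit kitchen → queue [cellar]
Visit cellar → queue []

gym, foyer, hall, loft, terrace, vault, attic, closet, sauna, study, workshop, library, studio, lobby, gallery, parlor, porch, kitchen, cellar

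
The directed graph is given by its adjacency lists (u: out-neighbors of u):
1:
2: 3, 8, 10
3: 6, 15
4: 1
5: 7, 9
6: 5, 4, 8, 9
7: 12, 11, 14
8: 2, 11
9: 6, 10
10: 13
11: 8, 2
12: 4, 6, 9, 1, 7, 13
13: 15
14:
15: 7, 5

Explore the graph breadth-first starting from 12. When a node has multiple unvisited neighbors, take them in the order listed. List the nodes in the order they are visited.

12 -> 4 -> 6 -> 9 -> 1 -> 7 -> 13 -> 5 -> 8 -> 10 -> 11 -> 14 -> 15 -> 2 -> 3

Visit 12; enqueue 4, 6, 9, 1, 7, 13 → queue [4, 6, 9, 1, 7, 13]
Visit 4 → queue [6, 9, 1, 7, 13]
Visit 6; enqueue 5, 8 → queue [9, 1, 7, 13, 5, 8]
Visit 9; enqueue 10 → queue [1, 7, 13, 5, 8, 10]
Visit 1 → queue [7, 13, 5, 8, 10]
Visit 7; enqueue 11, 14 → queue [13, 5, 8, 10, 11, 14]
Visit 13; enqueue 15 → queue [5, 8, 10, 11, 14, 15]
Visit 5 → queue [8, 10, 11, 14, 15]
Visit 8; enqueue 2 → queue [10, 11, 14, 15, 2]
Visit 10 → queue [11, 14, 15, 2]
Visit 11 → queue [14, 15, 2]
Visit 14 → queue [15, 2]
Visit 15 → queue [2]
Visit 2; enqueue 3 → queue [3]
Visit 3 → queue []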